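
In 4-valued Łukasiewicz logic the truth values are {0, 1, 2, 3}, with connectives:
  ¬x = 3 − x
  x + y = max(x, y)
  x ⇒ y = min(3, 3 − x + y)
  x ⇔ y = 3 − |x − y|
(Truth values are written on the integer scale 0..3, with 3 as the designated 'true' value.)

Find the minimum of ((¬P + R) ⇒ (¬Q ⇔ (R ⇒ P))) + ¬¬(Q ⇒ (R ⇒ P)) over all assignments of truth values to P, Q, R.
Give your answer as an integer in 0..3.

Take P = 0, Q = 1, R = 3:
¬P = ¬0 = 3
¬P + R = 3 + 3 = 3
¬Q = ¬1 = 2
R ⇒ P = 3 ⇒ 0 = 0
¬Q ⇔ (R ⇒ P) = 2 ⇔ 0 = 1
(¬P + R) ⇒ (¬Q ⇔ (R ⇒ P)) = 3 ⇒ 1 = 1
R ⇒ P = 3 ⇒ 0 = 0
Q ⇒ (R ⇒ P) = 1 ⇒ 0 = 2
¬(Q ⇒ (R ⇒ P)) = ¬2 = 1
¬¬(Q ⇒ (R ⇒ P)) = ¬1 = 2
((¬P + R) ⇒ (¬Q ⇔ (R ⇒ P))) + ¬¬(Q ⇒ (R ⇒ P)) = 1 + 2 = 2
No assignment yields a value below 2, so this is the minimum.

2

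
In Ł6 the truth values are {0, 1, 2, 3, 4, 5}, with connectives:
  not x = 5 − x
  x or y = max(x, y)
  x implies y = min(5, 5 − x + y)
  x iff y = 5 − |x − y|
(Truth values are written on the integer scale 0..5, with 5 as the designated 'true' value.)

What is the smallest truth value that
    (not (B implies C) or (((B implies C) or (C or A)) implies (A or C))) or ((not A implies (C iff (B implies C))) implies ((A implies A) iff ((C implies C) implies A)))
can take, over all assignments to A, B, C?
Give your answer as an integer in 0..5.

3

Take A = 0, B = 0, C = 2:
B implies C = 0 implies 2 = 5
not (B implies C) = not 5 = 0
B implies C = 0 implies 2 = 5
C or A = 2 or 0 = 2
(B implies C) or (C or A) = 5 or 2 = 5
A or C = 0 or 2 = 2
((B implies C) or (C or A)) implies (A or C) = 5 implies 2 = 2
not (B implies C) or (((B implies C) or (C or A)) implies (A or C)) = 0 or 2 = 2
not A = not 0 = 5
B implies C = 0 implies 2 = 5
C iff (B implies C) = 2 iff 5 = 2
not A implies (C iff (B implies C)) = 5 implies 2 = 2
A implies A = 0 implies 0 = 5
C implies C = 2 implies 2 = 5
(C implies C) implies A = 5 implies 0 = 0
(A implies A) iff ((C implies C) implies A) = 5 iff 0 = 0
(not A implies (C iff (B implies C))) implies ((A implies A) iff ((C implies C) implies A)) = 2 implies 0 = 3
(not (B implies C) or (((B implies C) or (C or A)) implies (A or C))) or ((not A implies (C iff (B implies C))) implies ((A implies A) iff ((C implies C) implies A))) = 2 or 3 = 3
No assignment yields a value below 3, so this is the minimum.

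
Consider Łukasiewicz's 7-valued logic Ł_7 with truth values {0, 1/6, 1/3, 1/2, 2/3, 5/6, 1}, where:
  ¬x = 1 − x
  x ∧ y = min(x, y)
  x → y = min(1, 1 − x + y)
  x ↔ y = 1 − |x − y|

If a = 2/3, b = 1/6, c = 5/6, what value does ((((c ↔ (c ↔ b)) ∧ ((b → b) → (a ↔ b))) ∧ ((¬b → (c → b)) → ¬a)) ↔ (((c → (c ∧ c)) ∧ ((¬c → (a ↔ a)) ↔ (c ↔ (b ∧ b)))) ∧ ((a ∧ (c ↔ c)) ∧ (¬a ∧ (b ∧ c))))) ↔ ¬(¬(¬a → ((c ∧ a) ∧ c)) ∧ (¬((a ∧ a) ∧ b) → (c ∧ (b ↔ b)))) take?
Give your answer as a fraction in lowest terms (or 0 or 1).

2/3

c ↔ b = 5/6 ↔ 1/6 = 1/3
c ↔ (c ↔ b) = 5/6 ↔ 1/3 = 1/2
b → b = 1/6 → 1/6 = 1
a ↔ b = 2/3 ↔ 1/6 = 1/2
(b → b) → (a ↔ b) = 1 → 1/2 = 1/2
(c ↔ (c ↔ b)) ∧ ((b → b) → (a ↔ b)) = 1/2 ∧ 1/2 = 1/2
¬b = ¬1/6 = 5/6
c → b = 5/6 → 1/6 = 1/3
¬b → (c → b) = 5/6 → 1/3 = 1/2
¬a = ¬2/3 = 1/3
(¬b → (c → b)) → ¬a = 1/2 → 1/3 = 5/6
((c ↔ (c ↔ b)) ∧ ((b → b) → (a ↔ b))) ∧ ((¬b → (c → b)) → ¬a) = 1/2 ∧ 5/6 = 1/2
c ∧ c = 5/6 ∧ 5/6 = 5/6
c → (c ∧ c) = 5/6 → 5/6 = 1
¬c = ¬5/6 = 1/6
a ↔ a = 2/3 ↔ 2/3 = 1
¬c → (a ↔ a) = 1/6 → 1 = 1
b ∧ b = 1/6 ∧ 1/6 = 1/6
c ↔ (b ∧ b) = 5/6 ↔ 1/6 = 1/3
(¬c → (a ↔ a)) ↔ (c ↔ (b ∧ b)) = 1 ↔ 1/3 = 1/3
(c → (c ∧ c)) ∧ ((¬c → (a ↔ a)) ↔ (c ↔ (b ∧ b))) = 1 ∧ 1/3 = 1/3
c ↔ c = 5/6 ↔ 5/6 = 1
a ∧ (c ↔ c) = 2/3 ∧ 1 = 2/3
¬a = ¬2/3 = 1/3
b ∧ c = 1/6 ∧ 5/6 = 1/6
¬a ∧ (b ∧ c) = 1/3 ∧ 1/6 = 1/6
(a ∧ (c ↔ c)) ∧ (¬a ∧ (b ∧ c)) = 2/3 ∧ 1/6 = 1/6
((c → (c ∧ c)) ∧ ((¬c → (a ↔ a)) ↔ (c ↔ (b ∧ b)))) ∧ ((a ∧ (c ↔ c)) ∧ (¬a ∧ (b ∧ c))) = 1/3 ∧ 1/6 = 1/6
(((c ↔ (c ↔ b)) ∧ ((b → b) → (a ↔ b))) ∧ ((¬b → (c → b)) → ¬a)) ↔ (((c → (c ∧ c)) ∧ ((¬c → (a ↔ a)) ↔ (c ↔ (b ∧ b)))) ∧ ((a ∧ (c ↔ c)) ∧ (¬a ∧ (b ∧ c)))) = 1/2 ↔ 1/6 = 2/3
¬a = ¬2/3 = 1/3
c ∧ a = 5/6 ∧ 2/3 = 2/3
(c ∧ a) ∧ c = 2/3 ∧ 5/6 = 2/3
¬a → ((c ∧ a) ∧ c) = 1/3 → 2/3 = 1
¬(¬a → ((c ∧ a) ∧ c)) = ¬1 = 0
a ∧ a = 2/3 ∧ 2/3 = 2/3
(a ∧ a) ∧ b = 2/3 ∧ 1/6 = 1/6
¬((a ∧ a) ∧ b) = ¬1/6 = 5/6
b ↔ b = 1/6 ↔ 1/6 = 1
c ∧ (b ↔ b) = 5/6 ∧ 1 = 5/6
¬((a ∧ a) ∧ b) → (c ∧ (b ↔ b)) = 5/6 → 5/6 = 1
¬(¬a → ((c ∧ a) ∧ c)) ∧ (¬((a ∧ a) ∧ b) → (c ∧ (b ↔ b))) = 0 ∧ 1 = 0
¬(¬(¬a → ((c ∧ a) ∧ c)) ∧ (¬((a ∧ a) ∧ b) → (c ∧ (b ↔ b)))) = ¬0 = 1
((((c ↔ (c ↔ b)) ∧ ((b → b) → (a ↔ b))) ∧ ((¬b → (c → b)) → ¬a)) ↔ (((c → (c ∧ c)) ∧ ((¬c → (a ↔ a)) ↔ (c ↔ (b ∧ b)))) ∧ ((a ∧ (c ↔ c)) ∧ (¬a ∧ (b ∧ c))))) ↔ ¬(¬(¬a → ((c ∧ a) ∧ c)) ∧ (¬((a ∧ a) ∧ b) → (c ∧ (b ↔ b)))) = 2/3 ↔ 1 = 2/3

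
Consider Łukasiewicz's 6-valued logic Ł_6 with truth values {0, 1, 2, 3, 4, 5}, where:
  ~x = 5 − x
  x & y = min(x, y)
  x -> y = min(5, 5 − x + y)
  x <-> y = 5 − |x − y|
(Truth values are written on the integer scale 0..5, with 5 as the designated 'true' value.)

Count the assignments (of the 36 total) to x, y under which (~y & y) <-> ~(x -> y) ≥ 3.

value 5: 11 assignments (counts)
value 4: 12 assignments (counts)
value 3: 9 assignments (counts)
value 2: 2 assignments
value 1: 1 assignment
value 0: 1 assignment
So 32 of the 36 assignments meet the threshold.

32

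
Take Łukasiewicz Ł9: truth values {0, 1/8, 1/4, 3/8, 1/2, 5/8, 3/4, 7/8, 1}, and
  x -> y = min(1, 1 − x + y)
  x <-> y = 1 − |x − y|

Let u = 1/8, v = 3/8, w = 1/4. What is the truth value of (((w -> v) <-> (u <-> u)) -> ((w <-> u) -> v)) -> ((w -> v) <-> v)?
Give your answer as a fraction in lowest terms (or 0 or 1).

7/8

w -> v = 1/4 -> 3/8 = 1
u <-> u = 1/8 <-> 1/8 = 1
(w -> v) <-> (u <-> u) = 1 <-> 1 = 1
w <-> u = 1/4 <-> 1/8 = 7/8
(w <-> u) -> v = 7/8 -> 3/8 = 1/2
((w -> v) <-> (u <-> u)) -> ((w <-> u) -> v) = 1 -> 1/2 = 1/2
w -> v = 1/4 -> 3/8 = 1
(w -> v) <-> v = 1 <-> 3/8 = 3/8
(((w -> v) <-> (u <-> u)) -> ((w <-> u) -> v)) -> ((w -> v) <-> v) = 1/2 -> 3/8 = 7/8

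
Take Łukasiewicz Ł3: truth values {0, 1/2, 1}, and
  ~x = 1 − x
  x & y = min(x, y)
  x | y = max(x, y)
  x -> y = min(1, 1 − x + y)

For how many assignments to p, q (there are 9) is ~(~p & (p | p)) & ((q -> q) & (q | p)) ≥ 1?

4

p = 0, q = 0 ↦ 0  <
p = 0, q = 1/2 ↦ 1/2  <
p = 0, q = 1 ↦ 1  ≥
p = 1/2, q = 0 ↦ 1/2  <
p = 1/2, q = 1/2 ↦ 1/2  <
p = 1/2, q = 1 ↦ 1/2  <
p = 1, q = 0 ↦ 1  ≥
p = 1, q = 1/2 ↦ 1  ≥
p = 1, q = 1 ↦ 1  ≥
So 4 of the 9 assignments meet the threshold.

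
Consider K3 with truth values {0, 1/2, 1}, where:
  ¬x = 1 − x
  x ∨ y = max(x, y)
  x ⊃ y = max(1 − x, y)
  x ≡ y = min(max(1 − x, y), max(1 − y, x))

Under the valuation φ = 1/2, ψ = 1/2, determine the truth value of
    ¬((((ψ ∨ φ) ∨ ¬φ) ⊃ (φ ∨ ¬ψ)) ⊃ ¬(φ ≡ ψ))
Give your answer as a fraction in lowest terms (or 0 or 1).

1/2

ψ ∨ φ = 1/2 ∨ 1/2 = 1/2
¬φ = ¬1/2 = 1/2
(ψ ∨ φ) ∨ ¬φ = 1/2 ∨ 1/2 = 1/2
¬ψ = ¬1/2 = 1/2
φ ∨ ¬ψ = 1/2 ∨ 1/2 = 1/2
((ψ ∨ φ) ∨ ¬φ) ⊃ (φ ∨ ¬ψ) = 1/2 ⊃ 1/2 = 1/2
φ ≡ ψ = 1/2 ≡ 1/2 = 1/2
¬(φ ≡ ψ) = ¬1/2 = 1/2
(((ψ ∨ φ) ∨ ¬φ) ⊃ (φ ∨ ¬ψ)) ⊃ ¬(φ ≡ ψ) = 1/2 ⊃ 1/2 = 1/2
¬((((ψ ∨ φ) ∨ ¬φ) ⊃ (φ ∨ ¬ψ)) ⊃ ¬(φ ≡ ψ)) = ¬1/2 = 1/2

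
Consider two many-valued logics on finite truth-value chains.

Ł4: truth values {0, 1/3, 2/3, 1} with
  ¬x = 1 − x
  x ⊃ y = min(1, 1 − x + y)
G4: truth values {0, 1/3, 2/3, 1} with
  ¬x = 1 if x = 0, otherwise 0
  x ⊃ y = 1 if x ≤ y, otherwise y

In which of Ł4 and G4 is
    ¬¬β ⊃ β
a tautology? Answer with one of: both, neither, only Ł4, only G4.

In Ł4: every assignment gives 1 — tautology.
In G4: at β = 1/3 the value is 1/3 — not a tautology.

only Ł4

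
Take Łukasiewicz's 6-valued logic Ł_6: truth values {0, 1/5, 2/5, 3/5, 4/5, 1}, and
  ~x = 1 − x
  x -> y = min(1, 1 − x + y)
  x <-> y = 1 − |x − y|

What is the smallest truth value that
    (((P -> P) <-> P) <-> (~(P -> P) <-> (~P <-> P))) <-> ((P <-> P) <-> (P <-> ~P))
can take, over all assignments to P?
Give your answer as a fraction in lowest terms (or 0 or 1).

0

Take P = 1:
P -> P = 1 -> 1 = 1
(P -> P) <-> P = 1 <-> 1 = 1
P -> P = 1 -> 1 = 1
~(P -> P) = ~1 = 0
~P = ~1 = 0
~P <-> P = 0 <-> 1 = 0
~(P -> P) <-> (~P <-> P) = 0 <-> 0 = 1
((P -> P) <-> P) <-> (~(P -> P) <-> (~P <-> P)) = 1 <-> 1 = 1
P <-> P = 1 <-> 1 = 1
~P = ~1 = 0
P <-> ~P = 1 <-> 0 = 0
(P <-> P) <-> (P <-> ~P) = 1 <-> 0 = 0
(((P -> P) <-> P) <-> (~(P -> P) <-> (~P <-> P))) <-> ((P <-> P) <-> (P <-> ~P)) = 1 <-> 0 = 0
No assignment yields a value below 0, so this is the minimum.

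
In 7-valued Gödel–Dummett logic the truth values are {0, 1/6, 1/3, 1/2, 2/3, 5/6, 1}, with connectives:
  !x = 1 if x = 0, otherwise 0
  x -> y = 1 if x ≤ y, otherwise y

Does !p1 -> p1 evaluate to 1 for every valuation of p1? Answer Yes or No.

Counterexample: take p1 = 0.
!p1 = !0 = 1
!p1 -> p1 = 1 -> 0 = 0
This gives 0 ≠ 1.

No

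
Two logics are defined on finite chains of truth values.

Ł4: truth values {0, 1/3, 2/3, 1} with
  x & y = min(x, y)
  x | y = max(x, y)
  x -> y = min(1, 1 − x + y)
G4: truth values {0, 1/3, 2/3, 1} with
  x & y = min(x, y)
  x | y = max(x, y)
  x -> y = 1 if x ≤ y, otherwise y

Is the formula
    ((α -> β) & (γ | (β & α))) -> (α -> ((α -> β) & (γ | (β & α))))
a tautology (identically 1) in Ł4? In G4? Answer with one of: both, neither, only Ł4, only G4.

In Ł4: every assignment gives 1 — tautology.
In G4: every assignment gives 1 — tautology.

both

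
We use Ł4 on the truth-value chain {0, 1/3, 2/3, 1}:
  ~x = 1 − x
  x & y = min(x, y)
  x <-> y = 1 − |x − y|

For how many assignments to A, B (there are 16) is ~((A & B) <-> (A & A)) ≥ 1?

A = 0, B = 0 ↦ 0  <
A = 0, B = 1/3 ↦ 0  <
A = 0, B = 2/3 ↦ 0  <
A = 0, B = 1 ↦ 0  <
A = 1/3, B = 0 ↦ 1/3  <
A = 1/3, B = 1/3 ↦ 0  <
A = 1/3, B = 2/3 ↦ 0  <
A = 1/3, B = 1 ↦ 0  <
A = 2/3, B = 0 ↦ 2/3  <
A = 2/3, B = 1/3 ↦ 1/3  <
A = 2/3, B = 2/3 ↦ 0  <
A = 2/3, B = 1 ↦ 0  <
A = 1, B = 0 ↦ 1  ≥
A = 1, B = 1/3 ↦ 2/3  <
A = 1, B = 2/3 ↦ 1/3  <
A = 1, B = 1 ↦ 0  <
So 1 of the 16 assignments meets the threshold.

1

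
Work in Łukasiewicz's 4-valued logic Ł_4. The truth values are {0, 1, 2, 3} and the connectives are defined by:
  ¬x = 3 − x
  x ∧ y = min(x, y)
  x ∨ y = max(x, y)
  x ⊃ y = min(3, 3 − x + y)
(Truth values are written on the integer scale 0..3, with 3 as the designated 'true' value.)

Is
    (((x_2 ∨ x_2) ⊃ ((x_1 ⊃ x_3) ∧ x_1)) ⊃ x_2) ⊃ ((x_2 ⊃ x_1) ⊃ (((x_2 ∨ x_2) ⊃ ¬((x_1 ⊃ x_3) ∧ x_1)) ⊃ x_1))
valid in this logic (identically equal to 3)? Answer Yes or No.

Counterexample: take x_1 = 0, x_2 = 1, x_3 = 0.
x_2 ∨ x_2 = 1 ∨ 1 = 1
x_1 ⊃ x_3 = 0 ⊃ 0 = 3
(x_1 ⊃ x_3) ∧ x_1 = 3 ∧ 0 = 0
(x_2 ∨ x_2) ⊃ ((x_1 ⊃ x_3) ∧ x_1) = 1 ⊃ 0 = 2
((x_2 ∨ x_2) ⊃ ((x_1 ⊃ x_3) ∧ x_1)) ⊃ x_2 = 2 ⊃ 1 = 2
x_2 ⊃ x_1 = 1 ⊃ 0 = 2
x_2 ∨ x_2 = 1 ∨ 1 = 1
x_1 ⊃ x_3 = 0 ⊃ 0 = 3
(x_1 ⊃ x_3) ∧ x_1 = 3 ∧ 0 = 0
¬((x_1 ⊃ x_3) ∧ x_1) = ¬0 = 3
(x_2 ∨ x_2) ⊃ ¬((x_1 ⊃ x_3) ∧ x_1) = 1 ⊃ 3 = 3
((x_2 ∨ x_2) ⊃ ¬((x_1 ⊃ x_3) ∧ x_1)) ⊃ x_1 = 3 ⊃ 0 = 0
(x_2 ⊃ x_1) ⊃ (((x_2 ∨ x_2) ⊃ ¬((x_1 ⊃ x_3) ∧ x_1)) ⊃ x_1) = 2 ⊃ 0 = 1
(((x_2 ∨ x_2) ⊃ ((x_1 ⊃ x_3) ∧ x_1)) ⊃ x_2) ⊃ ((x_2 ⊃ x_1) ⊃ (((x_2 ∨ x_2) ⊃ ¬((x_1 ⊃ x_3) ∧ x_1)) ⊃ x_1)) = 2 ⊃ 1 = 2
This gives 2 ≠ 3.

No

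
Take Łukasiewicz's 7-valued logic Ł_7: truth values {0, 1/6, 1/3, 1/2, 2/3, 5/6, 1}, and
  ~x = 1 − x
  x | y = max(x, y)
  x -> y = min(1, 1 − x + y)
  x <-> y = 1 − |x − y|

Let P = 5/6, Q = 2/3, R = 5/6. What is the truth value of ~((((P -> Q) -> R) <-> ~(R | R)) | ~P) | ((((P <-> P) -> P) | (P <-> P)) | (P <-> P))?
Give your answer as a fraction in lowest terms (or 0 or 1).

1

P -> Q = 5/6 -> 2/3 = 5/6
(P -> Q) -> R = 5/6 -> 5/6 = 1
R | R = 5/6 | 5/6 = 5/6
~(R | R) = ~5/6 = 1/6
((P -> Q) -> R) <-> ~(R | R) = 1 <-> 1/6 = 1/6
~P = ~5/6 = 1/6
(((P -> Q) -> R) <-> ~(R | R)) | ~P = 1/6 | 1/6 = 1/6
~((((P -> Q) -> R) <-> ~(R | R)) | ~P) = ~1/6 = 5/6
P <-> P = 5/6 <-> 5/6 = 1
(P <-> P) -> P = 1 -> 5/6 = 5/6
P <-> P = 5/6 <-> 5/6 = 1
((P <-> P) -> P) | (P <-> P) = 5/6 | 1 = 1
P <-> P = 5/6 <-> 5/6 = 1
(((P <-> P) -> P) | (P <-> P)) | (P <-> P) = 1 | 1 = 1
~((((P -> Q) -> R) <-> ~(R | R)) | ~P) | ((((P <-> P) -> P) | (P <-> P)) | (P <-> P)) = 5/6 | 1 = 1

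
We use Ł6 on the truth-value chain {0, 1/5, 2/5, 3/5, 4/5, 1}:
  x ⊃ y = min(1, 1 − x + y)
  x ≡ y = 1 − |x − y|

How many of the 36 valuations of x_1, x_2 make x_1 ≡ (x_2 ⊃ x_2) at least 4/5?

value 1: 6 assignments (counts)
value 4/5: 6 assignments (counts)
value 3/5: 6 assignments
value 2/5: 6 assignments
value 1/5: 6 assignments
value 0: 6 assignments
So 12 of the 36 assignments meet the threshold.

12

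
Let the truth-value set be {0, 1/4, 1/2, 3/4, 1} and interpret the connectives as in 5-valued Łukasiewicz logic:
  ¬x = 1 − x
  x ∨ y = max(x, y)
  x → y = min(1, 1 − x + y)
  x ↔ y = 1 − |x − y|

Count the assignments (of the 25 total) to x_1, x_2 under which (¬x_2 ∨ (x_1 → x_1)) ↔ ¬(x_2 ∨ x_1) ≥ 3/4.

value 1: 1 assignment (counts)
value 3/4: 3 assignments (counts)
value 1/2: 5 assignments
value 1/4: 7 assignments
value 0: 9 assignments
So 4 of the 25 assignments meet the threshold.

4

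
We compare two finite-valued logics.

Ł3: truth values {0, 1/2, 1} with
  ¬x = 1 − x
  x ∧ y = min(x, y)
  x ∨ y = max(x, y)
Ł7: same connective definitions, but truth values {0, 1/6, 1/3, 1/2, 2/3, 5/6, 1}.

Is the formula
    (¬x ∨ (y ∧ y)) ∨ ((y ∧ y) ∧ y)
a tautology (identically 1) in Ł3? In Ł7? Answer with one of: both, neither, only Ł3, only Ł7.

In Ł3: at x = 1/2, y = 0 the value is 1/2 — not a tautology.
In Ł7: at x = 1/6, y = 0 the value is 5/6 — not a tautology.

neither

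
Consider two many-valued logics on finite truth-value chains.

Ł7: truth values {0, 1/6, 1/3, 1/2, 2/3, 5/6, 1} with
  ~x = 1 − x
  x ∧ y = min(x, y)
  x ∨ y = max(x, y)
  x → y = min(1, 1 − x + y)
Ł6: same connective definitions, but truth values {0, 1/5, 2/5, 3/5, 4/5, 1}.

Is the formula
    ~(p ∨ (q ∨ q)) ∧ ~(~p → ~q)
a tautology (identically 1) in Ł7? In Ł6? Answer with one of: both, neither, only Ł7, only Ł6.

In Ł7: at p = 0, q = 0 the value is 0 — not a tautology.
In Ł6: at p = 0, q = 0 the value is 0 — not a tautology.

neither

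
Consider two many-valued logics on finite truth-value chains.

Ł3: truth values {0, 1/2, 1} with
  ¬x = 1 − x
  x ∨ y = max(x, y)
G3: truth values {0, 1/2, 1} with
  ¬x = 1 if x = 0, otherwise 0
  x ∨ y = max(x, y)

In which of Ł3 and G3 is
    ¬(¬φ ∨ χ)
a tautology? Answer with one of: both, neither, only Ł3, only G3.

neither

In Ł3: at φ = 0, χ = 0 the value is 0 — not a tautology.
In G3: at φ = 0, χ = 0 the value is 0 — not a tautology.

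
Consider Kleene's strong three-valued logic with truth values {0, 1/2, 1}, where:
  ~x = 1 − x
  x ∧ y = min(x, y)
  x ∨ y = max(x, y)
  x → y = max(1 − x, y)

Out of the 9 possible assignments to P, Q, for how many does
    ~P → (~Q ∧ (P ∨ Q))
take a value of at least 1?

3

P = 0, Q = 0 ↦ 0  <
P = 0, Q = 1/2 ↦ 1/2  <
P = 0, Q = 1 ↦ 0  <
P = 1/2, Q = 0 ↦ 1/2  <
P = 1/2, Q = 1/2 ↦ 1/2  <
P = 1/2, Q = 1 ↦ 1/2  <
P = 1, Q = 0 ↦ 1  ≥
P = 1, Q = 1/2 ↦ 1  ≥
P = 1, Q = 1 ↦ 1  ≥
So 3 of the 9 assignments meet the threshold.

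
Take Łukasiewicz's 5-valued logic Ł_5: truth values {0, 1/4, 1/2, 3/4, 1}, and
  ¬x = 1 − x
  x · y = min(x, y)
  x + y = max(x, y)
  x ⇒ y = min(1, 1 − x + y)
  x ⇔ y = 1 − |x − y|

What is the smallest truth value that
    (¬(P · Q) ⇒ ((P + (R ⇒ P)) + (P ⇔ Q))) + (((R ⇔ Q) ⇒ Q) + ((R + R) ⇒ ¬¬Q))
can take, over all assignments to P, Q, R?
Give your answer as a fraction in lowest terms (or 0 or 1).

Take P = 0, Q = 1/4, R = 1/2:
P · Q = 0 · 1/4 = 0
¬(P · Q) = ¬0 = 1
R ⇒ P = 1/2 ⇒ 0 = 1/2
P + (R ⇒ P) = 0 + 1/2 = 1/2
P ⇔ Q = 0 ⇔ 1/4 = 3/4
(P + (R ⇒ P)) + (P ⇔ Q) = 1/2 + 3/4 = 3/4
¬(P · Q) ⇒ ((P + (R ⇒ P)) + (P ⇔ Q)) = 1 ⇒ 3/4 = 3/4
R ⇔ Q = 1/2 ⇔ 1/4 = 3/4
(R ⇔ Q) ⇒ Q = 3/4 ⇒ 1/4 = 1/2
R + R = 1/2 + 1/2 = 1/2
¬Q = ¬1/4 = 3/4
¬¬Q = ¬3/4 = 1/4
(R + R) ⇒ ¬¬Q = 1/2 ⇒ 1/4 = 3/4
((R ⇔ Q) ⇒ Q) + ((R + R) ⇒ ¬¬Q) = 1/2 + 3/4 = 3/4
(¬(P · Q) ⇒ ((P + (R ⇒ P)) + (P ⇔ Q))) + (((R ⇔ Q) ⇒ Q) + ((R + R) ⇒ ¬¬Q)) = 3/4 + 3/4 = 3/4
No assignment yields a value below 3/4, so this is the minimum.

3/4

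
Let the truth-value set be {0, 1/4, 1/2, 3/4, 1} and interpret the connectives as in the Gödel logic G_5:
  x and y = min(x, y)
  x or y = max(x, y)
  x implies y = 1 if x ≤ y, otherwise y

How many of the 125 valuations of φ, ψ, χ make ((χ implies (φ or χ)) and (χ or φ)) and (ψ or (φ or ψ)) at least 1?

29

value 1: 29 assignments (counts)
value 3/4: 33 assignments
value 1/2: 31 assignments
value 1/4: 23 assignments
value 0: 9 assignments
So 29 of the 125 assignments meet the threshold.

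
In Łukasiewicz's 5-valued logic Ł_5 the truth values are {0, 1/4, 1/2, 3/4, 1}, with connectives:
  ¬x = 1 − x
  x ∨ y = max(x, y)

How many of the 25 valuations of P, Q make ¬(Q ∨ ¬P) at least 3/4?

value 1: 1 assignment (counts)
value 3/4: 3 assignments (counts)
value 1/2: 5 assignments
value 1/4: 7 assignments
value 0: 9 assignments
So 4 of the 25 assignments meet the threshold.

4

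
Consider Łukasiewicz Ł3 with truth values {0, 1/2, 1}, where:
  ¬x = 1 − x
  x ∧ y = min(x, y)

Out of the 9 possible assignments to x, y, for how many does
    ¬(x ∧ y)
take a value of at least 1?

x = 0, y = 0 ↦ 1  ≥
x = 0, y = 1/2 ↦ 1  ≥
x = 0, y = 1 ↦ 1  ≥
x = 1/2, y = 0 ↦ 1  ≥
x = 1/2, y = 1/2 ↦ 1/2  <
x = 1/2, y = 1 ↦ 1/2  <
x = 1, y = 0 ↦ 1  ≥
x = 1, y = 1/2 ↦ 1/2  <
x = 1, y = 1 ↦ 0  <
So 5 of the 9 assignments meet the threshold.

5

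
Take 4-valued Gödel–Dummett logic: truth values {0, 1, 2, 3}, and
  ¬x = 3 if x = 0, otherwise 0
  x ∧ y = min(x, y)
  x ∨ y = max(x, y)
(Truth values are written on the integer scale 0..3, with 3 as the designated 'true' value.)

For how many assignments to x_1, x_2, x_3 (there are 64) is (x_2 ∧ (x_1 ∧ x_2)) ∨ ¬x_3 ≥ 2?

value 3: 19 assignments (counts)
value 2: 9 assignments (counts)
value 1: 15 assignments
value 0: 21 assignments
So 28 of the 64 assignments meet the threshold.

28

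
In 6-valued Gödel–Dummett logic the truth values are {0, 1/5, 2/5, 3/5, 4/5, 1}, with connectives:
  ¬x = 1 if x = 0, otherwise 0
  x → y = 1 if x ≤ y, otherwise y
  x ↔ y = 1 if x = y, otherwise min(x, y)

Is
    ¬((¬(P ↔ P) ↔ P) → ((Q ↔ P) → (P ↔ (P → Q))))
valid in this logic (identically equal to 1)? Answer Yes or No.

Counterexample: take P = 0, Q = 1/5.
P ↔ P = 0 ↔ 0 = 1
¬(P ↔ P) = ¬1 = 0
¬(P ↔ P) ↔ P = 0 ↔ 0 = 1
Q ↔ P = 1/5 ↔ 0 = 0
P → Q = 0 → 1/5 = 1
P ↔ (P → Q) = 0 ↔ 1 = 0
(Q ↔ P) → (P ↔ (P → Q)) = 0 → 0 = 1
(¬(P ↔ P) ↔ P) → ((Q ↔ P) → (P ↔ (P → Q))) = 1 → 1 = 1
¬((¬(P ↔ P) ↔ P) → ((Q ↔ P) → (P ↔ (P → Q)))) = ¬1 = 0
This gives 0 ≠ 1.

No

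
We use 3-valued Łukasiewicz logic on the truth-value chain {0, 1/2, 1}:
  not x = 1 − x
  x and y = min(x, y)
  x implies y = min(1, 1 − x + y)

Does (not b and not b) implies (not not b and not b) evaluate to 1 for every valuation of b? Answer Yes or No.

Counterexample: take b = 0.
not b = not 0 = 1
not b = not 0 = 1
not b and not b = 1 and 1 = 1
not b = not 0 = 1
not not b = not 1 = 0
not b = not 0 = 1
not not b and not b = 0 and 1 = 0
(not b and not b) implies (not not b and not b) = 1 implies 0 = 0
This gives 0 ≠ 1.

No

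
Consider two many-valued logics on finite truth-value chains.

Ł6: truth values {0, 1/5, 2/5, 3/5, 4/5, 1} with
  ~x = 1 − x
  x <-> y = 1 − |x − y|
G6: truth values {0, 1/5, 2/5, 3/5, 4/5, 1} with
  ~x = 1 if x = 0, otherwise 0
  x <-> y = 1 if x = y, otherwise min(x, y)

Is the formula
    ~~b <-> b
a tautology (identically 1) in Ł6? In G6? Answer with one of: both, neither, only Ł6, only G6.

In Ł6: every assignment gives 1 — tautology.
In G6: at b = 1/5 the value is 1/5 — not a tautology.

only Ł6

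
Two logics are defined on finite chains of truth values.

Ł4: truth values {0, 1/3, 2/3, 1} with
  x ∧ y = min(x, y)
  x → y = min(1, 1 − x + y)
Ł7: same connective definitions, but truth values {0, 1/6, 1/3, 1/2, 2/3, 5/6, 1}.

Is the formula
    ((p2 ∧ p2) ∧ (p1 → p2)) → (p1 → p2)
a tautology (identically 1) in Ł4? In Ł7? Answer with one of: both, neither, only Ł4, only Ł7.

In Ł4: every assignment gives 1 — tautology.
In Ł7: every assignment gives 1 — tautology.

both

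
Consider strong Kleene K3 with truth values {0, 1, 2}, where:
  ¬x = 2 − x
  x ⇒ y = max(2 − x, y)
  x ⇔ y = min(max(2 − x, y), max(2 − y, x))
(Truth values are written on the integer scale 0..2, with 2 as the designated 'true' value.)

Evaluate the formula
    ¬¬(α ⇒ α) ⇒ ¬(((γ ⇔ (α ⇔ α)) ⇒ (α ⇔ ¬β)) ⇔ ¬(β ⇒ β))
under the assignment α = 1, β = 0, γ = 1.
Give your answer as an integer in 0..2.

α ⇒ α = 1 ⇒ 1 = 1
¬(α ⇒ α) = ¬1 = 1
¬¬(α ⇒ α) = ¬1 = 1
α ⇔ α = 1 ⇔ 1 = 1
γ ⇔ (α ⇔ α) = 1 ⇔ 1 = 1
¬β = ¬0 = 2
α ⇔ ¬β = 1 ⇔ 2 = 1
(γ ⇔ (α ⇔ α)) ⇒ (α ⇔ ¬β) = 1 ⇒ 1 = 1
β ⇒ β = 0 ⇒ 0 = 2
¬(β ⇒ β) = ¬2 = 0
((γ ⇔ (α ⇔ α)) ⇒ (α ⇔ ¬β)) ⇔ ¬(β ⇒ β) = 1 ⇔ 0 = 1
¬(((γ ⇔ (α ⇔ α)) ⇒ (α ⇔ ¬β)) ⇔ ¬(β ⇒ β)) = ¬1 = 1
¬¬(α ⇒ α) ⇒ ¬(((γ ⇔ (α ⇔ α)) ⇒ (α ⇔ ¬β)) ⇔ ¬(β ⇒ β)) = 1 ⇒ 1 = 1

1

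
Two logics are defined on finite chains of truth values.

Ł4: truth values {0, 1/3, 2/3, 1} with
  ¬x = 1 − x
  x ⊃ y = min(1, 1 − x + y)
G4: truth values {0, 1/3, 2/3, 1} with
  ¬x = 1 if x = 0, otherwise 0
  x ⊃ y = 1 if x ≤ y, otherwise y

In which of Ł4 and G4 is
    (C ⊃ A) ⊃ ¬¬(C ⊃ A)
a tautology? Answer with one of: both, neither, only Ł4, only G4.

In Ł4: every assignment gives 1 — tautology.
In G4: every assignment gives 1 — tautology.

both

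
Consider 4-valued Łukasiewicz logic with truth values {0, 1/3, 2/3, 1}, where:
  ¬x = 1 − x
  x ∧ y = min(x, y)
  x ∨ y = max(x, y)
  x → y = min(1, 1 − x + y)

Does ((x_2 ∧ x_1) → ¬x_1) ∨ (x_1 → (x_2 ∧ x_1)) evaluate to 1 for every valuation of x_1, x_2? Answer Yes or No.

Counterexample: take x_1 = 1, x_2 = 1/3.
x_2 ∧ x_1 = 1/3 ∧ 1 = 1/3
¬x_1 = ¬1 = 0
(x_2 ∧ x_1) → ¬x_1 = 1/3 → 0 = 2/3
x_2 ∧ x_1 = 1/3 ∧ 1 = 1/3
x_1 → (x_2 ∧ x_1) = 1 → 1/3 = 1/3
((x_2 ∧ x_1) → ¬x_1) ∨ (x_1 → (x_2 ∧ x_1)) = 2/3 ∨ 1/3 = 2/3
This gives 2/3 ≠ 1.

No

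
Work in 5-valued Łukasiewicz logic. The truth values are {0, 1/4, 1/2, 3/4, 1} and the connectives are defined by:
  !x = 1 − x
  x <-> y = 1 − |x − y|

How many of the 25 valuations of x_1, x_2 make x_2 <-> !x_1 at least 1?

value 1: 5 assignments (counts)
value 3/4: 8 assignments
value 1/2: 6 assignments
value 1/4: 4 assignments
value 0: 2 assignments
So 5 of the 25 assignments meet the threshold.

5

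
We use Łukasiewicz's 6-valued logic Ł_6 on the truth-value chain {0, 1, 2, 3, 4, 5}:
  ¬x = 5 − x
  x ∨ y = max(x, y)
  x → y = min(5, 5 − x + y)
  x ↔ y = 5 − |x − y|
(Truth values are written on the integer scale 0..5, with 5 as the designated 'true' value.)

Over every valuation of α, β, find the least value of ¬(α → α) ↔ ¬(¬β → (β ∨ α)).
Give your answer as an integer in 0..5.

Take α = 0, β = 0:
α → α = 0 → 0 = 5
¬(α → α) = ¬5 = 0
¬β = ¬0 = 5
β ∨ α = 0 ∨ 0 = 0
¬β → (β ∨ α) = 5 → 0 = 0
¬(¬β → (β ∨ α)) = ¬0 = 5
¬(α → α) ↔ ¬(¬β → (β ∨ α)) = 0 ↔ 5 = 0
No assignment yields a value below 0, so this is the minimum.

0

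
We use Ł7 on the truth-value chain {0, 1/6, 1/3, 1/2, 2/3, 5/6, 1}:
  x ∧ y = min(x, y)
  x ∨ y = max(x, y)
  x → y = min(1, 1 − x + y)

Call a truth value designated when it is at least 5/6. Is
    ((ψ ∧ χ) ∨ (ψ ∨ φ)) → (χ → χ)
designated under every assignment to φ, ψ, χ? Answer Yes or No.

At φ = 2/3, ψ = 0, χ = 1/2, for instance:
ψ ∧ χ = 0 ∧ 1/2 = 0
ψ ∨ φ = 0 ∨ 2/3 = 2/3
(ψ ∧ χ) ∨ (ψ ∨ φ) = 0 ∨ 2/3 = 2/3
χ → χ = 1/2 → 1/2 = 1
((ψ ∧ χ) ∨ (ψ ∨ φ)) → (χ → χ) = 2/3 → 1 = 1
and checking the remaining 342 assignments likewise gives ≥ 5/6 in every case.

Yes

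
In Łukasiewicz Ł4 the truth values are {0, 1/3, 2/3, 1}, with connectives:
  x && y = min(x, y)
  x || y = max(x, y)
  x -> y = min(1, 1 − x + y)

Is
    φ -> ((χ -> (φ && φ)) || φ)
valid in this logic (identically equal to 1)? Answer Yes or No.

φ = 0, χ = 0 ↦ 1
φ = 0, χ = 1/3 ↦ 1
φ = 0, χ = 2/3 ↦ 1
φ = 0, χ = 1 ↦ 1
φ = 1/3, χ = 0 ↦ 1
φ = 1/3, χ = 1/3 ↦ 1
φ = 1/3, χ = 2/3 ↦ 1
φ = 1/3, χ = 1 ↦ 1
φ = 2/3, χ = 0 ↦ 1
φ = 2/3, χ = 1/3 ↦ 1
φ = 2/3, χ = 2/3 ↦ 1
φ = 2/3, χ = 1 ↦ 1
φ = 1, χ = 0 ↦ 1
φ = 1, χ = 1/3 ↦ 1
φ = 1, χ = 2/3 ↦ 1
φ = 1, χ = 1 ↦ 1
Every assignment gives a value ≥ 1.

Yes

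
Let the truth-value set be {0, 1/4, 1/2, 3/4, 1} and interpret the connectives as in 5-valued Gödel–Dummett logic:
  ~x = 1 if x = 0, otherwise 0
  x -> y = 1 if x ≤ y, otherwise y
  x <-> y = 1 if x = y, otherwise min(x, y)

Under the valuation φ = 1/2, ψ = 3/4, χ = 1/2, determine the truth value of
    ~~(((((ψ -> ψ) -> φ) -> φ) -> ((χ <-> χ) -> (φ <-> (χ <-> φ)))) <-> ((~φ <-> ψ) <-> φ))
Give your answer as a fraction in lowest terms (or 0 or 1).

0

ψ -> ψ = 3/4 -> 3/4 = 1
(ψ -> ψ) -> φ = 1 -> 1/2 = 1/2
((ψ -> ψ) -> φ) -> φ = 1/2 -> 1/2 = 1
χ <-> χ = 1/2 <-> 1/2 = 1
χ <-> φ = 1/2 <-> 1/2 = 1
φ <-> (χ <-> φ) = 1/2 <-> 1 = 1/2
(χ <-> χ) -> (φ <-> (χ <-> φ)) = 1 -> 1/2 = 1/2
(((ψ -> ψ) -> φ) -> φ) -> ((χ <-> χ) -> (φ <-> (χ <-> φ))) = 1 -> 1/2 = 1/2
~φ = ~1/2 = 0
~φ <-> ψ = 0 <-> 3/4 = 0
(~φ <-> ψ) <-> φ = 0 <-> 1/2 = 0
((((ψ -> ψ) -> φ) -> φ) -> ((χ <-> χ) -> (φ <-> (χ <-> φ)))) <-> ((~φ <-> ψ) <-> φ) = 1/2 <-> 0 = 0
~(((((ψ -> ψ) -> φ) -> φ) -> ((χ <-> χ) -> (φ <-> (χ <-> φ)))) <-> ((~φ <-> ψ) <-> φ)) = ~0 = 1
~~(((((ψ -> ψ) -> φ) -> φ) -> ((χ <-> χ) -> (φ <-> (χ <-> φ)))) <-> ((~φ <-> ψ) <-> φ)) = ~1 = 0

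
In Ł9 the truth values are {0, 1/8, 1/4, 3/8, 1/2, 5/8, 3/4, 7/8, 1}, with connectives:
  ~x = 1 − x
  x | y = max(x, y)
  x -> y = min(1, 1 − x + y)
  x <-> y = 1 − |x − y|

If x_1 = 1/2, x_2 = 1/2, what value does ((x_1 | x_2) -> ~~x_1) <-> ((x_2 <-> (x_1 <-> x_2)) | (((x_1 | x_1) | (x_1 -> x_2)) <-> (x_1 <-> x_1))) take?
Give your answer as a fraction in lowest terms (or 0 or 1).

1

x_1 | x_2 = 1/2 | 1/2 = 1/2
~x_1 = ~1/2 = 1/2
~~x_1 = ~1/2 = 1/2
(x_1 | x_2) -> ~~x_1 = 1/2 -> 1/2 = 1
x_1 <-> x_2 = 1/2 <-> 1/2 = 1
x_2 <-> (x_1 <-> x_2) = 1/2 <-> 1 = 1/2
x_1 | x_1 = 1/2 | 1/2 = 1/2
x_1 -> x_2 = 1/2 -> 1/2 = 1
(x_1 | x_1) | (x_1 -> x_2) = 1/2 | 1 = 1
x_1 <-> x_1 = 1/2 <-> 1/2 = 1
((x_1 | x_1) | (x_1 -> x_2)) <-> (x_1 <-> x_1) = 1 <-> 1 = 1
(x_2 <-> (x_1 <-> x_2)) | (((x_1 | x_1) | (x_1 -> x_2)) <-> (x_1 <-> x_1)) = 1/2 | 1 = 1
((x_1 | x_2) -> ~~x_1) <-> ((x_2 <-> (x_1 <-> x_2)) | (((x_1 | x_1) | (x_1 -> x_2)) <-> (x_1 <-> x_1))) = 1 <-> 1 = 1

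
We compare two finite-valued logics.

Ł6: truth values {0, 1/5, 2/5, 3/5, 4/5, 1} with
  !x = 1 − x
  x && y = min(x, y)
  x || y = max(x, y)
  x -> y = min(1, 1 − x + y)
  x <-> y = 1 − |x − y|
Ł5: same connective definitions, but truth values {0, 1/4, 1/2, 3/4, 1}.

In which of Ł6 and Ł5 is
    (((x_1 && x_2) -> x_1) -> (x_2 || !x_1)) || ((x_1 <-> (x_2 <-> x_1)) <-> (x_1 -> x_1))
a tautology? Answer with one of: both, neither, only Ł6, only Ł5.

neither

In Ł6: at x_1 = 1/5, x_2 = 0 the value is 4/5 — not a tautology.
In Ł5: at x_1 = 1/4, x_2 = 0 the value is 3/4 — not a tautology.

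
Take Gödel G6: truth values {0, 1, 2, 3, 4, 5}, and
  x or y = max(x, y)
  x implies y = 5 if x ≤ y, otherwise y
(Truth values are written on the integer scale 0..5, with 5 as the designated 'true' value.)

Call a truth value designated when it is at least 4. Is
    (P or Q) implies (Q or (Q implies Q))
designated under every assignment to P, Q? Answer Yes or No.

At P = 4, Q = 0, for instance:
P or Q = 4 or 0 = 4
Q implies Q = 0 implies 0 = 5
Q or (Q implies Q) = 0 or 5 = 5
(P or Q) implies (Q or (Q implies Q)) = 4 implies 5 = 5
and checking the remaining 35 assignments likewise gives ≥ 4 in every case.

Yes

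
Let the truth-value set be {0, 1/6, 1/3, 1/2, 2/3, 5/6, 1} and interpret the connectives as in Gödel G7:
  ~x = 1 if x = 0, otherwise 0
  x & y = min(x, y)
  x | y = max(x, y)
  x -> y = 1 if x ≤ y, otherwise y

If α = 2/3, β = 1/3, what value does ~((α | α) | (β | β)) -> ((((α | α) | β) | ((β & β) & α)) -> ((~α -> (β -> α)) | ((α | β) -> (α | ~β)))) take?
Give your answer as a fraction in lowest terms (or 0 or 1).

1

α | α = 2/3 | 2/3 = 2/3
β | β = 1/3 | 1/3 = 1/3
(α | α) | (β | β) = 2/3 | 1/3 = 2/3
~((α | α) | (β | β)) = ~2/3 = 0
α | α = 2/3 | 2/3 = 2/3
(α | α) | β = 2/3 | 1/3 = 2/3
β & β = 1/3 & 1/3 = 1/3
(β & β) & α = 1/3 & 2/3 = 1/3
((α | α) | β) | ((β & β) & α) = 2/3 | 1/3 = 2/3
~α = ~2/3 = 0
β -> α = 1/3 -> 2/3 = 1
~α -> (β -> α) = 0 -> 1 = 1
α | β = 2/3 | 1/3 = 2/3
~β = ~1/3 = 0
α | ~β = 2/3 | 0 = 2/3
(α | β) -> (α | ~β) = 2/3 -> 2/3 = 1
(~α -> (β -> α)) | ((α | β) -> (α | ~β)) = 1 | 1 = 1
(((α | α) | β) | ((β & β) & α)) -> ((~α -> (β -> α)) | ((α | β) -> (α | ~β))) = 2/3 -> 1 = 1
~((α | α) | (β | β)) -> ((((α | α) | β) | ((β & β) & α)) -> ((~α -> (β -> α)) | ((α | β) -> (α | ~β)))) = 0 -> 1 = 1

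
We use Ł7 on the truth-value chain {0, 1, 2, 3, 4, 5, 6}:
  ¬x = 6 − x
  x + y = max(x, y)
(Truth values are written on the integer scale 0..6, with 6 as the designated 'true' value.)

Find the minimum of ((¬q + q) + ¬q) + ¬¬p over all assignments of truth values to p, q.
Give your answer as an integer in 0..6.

Take p = 0, q = 3:
¬q = ¬3 = 3
¬q + q = 3 + 3 = 3
¬q = ¬3 = 3
(¬q + q) + ¬q = 3 + 3 = 3
¬p = ¬0 = 6
¬¬p = ¬6 = 0
((¬q + q) + ¬q) + ¬¬p = 3 + 0 = 3
No assignment yields a value below 3, so this is the minimum.

3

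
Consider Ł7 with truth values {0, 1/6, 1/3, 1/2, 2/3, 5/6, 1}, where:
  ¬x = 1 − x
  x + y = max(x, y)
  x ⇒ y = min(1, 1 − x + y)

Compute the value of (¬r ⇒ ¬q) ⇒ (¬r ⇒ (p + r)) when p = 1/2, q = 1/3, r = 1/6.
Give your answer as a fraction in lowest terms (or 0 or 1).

¬r = ¬1/6 = 5/6
¬q = ¬1/3 = 2/3
¬r ⇒ ¬q = 5/6 ⇒ 2/3 = 5/6
¬r = ¬1/6 = 5/6
p + r = 1/2 + 1/6 = 1/2
¬r ⇒ (p + r) = 5/6 ⇒ 1/2 = 2/3
(¬r ⇒ ¬q) ⇒ (¬r ⇒ (p + r)) = 5/6 ⇒ 2/3 = 5/6

5/6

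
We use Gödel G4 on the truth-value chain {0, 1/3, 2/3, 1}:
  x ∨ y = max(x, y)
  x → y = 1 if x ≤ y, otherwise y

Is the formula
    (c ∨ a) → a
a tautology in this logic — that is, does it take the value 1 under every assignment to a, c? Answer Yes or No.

Counterexample: take a = 0, c = 1/3.
c ∨ a = 1/3 ∨ 0 = 1/3
(c ∨ a) → a = 1/3 → 0 = 0
This gives 0 ≠ 1.

No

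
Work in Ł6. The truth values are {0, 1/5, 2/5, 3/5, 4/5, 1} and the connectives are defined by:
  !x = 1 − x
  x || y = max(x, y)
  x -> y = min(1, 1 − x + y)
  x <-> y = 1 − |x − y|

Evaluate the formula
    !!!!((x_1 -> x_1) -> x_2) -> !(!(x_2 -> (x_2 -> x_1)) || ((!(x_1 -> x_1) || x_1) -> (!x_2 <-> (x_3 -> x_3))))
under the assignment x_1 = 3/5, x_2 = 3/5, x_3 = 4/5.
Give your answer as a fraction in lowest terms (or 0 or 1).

3/5

x_1 -> x_1 = 3/5 -> 3/5 = 1
(x_1 -> x_1) -> x_2 = 1 -> 3/5 = 3/5
!((x_1 -> x_1) -> x_2) = !3/5 = 2/5
!!((x_1 -> x_1) -> x_2) = !2/5 = 3/5
!!!((x_1 -> x_1) -> x_2) = !3/5 = 2/5
!!!!((x_1 -> x_1) -> x_2) = !2/5 = 3/5
x_2 -> x_1 = 3/5 -> 3/5 = 1
x_2 -> (x_2 -> x_1) = 3/5 -> 1 = 1
!(x_2 -> (x_2 -> x_1)) = !1 = 0
x_1 -> x_1 = 3/5 -> 3/5 = 1
!(x_1 -> x_1) = !1 = 0
!(x_1 -> x_1) || x_1 = 0 || 3/5 = 3/5
!x_2 = !3/5 = 2/5
x_3 -> x_3 = 4/5 -> 4/5 = 1
!x_2 <-> (x_3 -> x_3) = 2/5 <-> 1 = 2/5
(!(x_1 -> x_1) || x_1) -> (!x_2 <-> (x_3 -> x_3)) = 3/5 -> 2/5 = 4/5
!(x_2 -> (x_2 -> x_1)) || ((!(x_1 -> x_1) || x_1) -> (!x_2 <-> (x_3 -> x_3))) = 0 || 4/5 = 4/5
!(!(x_2 -> (x_2 -> x_1)) || ((!(x_1 -> x_1) || x_1) -> (!x_2 <-> (x_3 -> x_3)))) = !4/5 = 1/5
!!!!((x_1 -> x_1) -> x_2) -> !(!(x_2 -> (x_2 -> x_1)) || ((!(x_1 -> x_1) || x_1) -> (!x_2 <-> (x_3 -> x_3)))) = 3/5 -> 1/5 = 3/5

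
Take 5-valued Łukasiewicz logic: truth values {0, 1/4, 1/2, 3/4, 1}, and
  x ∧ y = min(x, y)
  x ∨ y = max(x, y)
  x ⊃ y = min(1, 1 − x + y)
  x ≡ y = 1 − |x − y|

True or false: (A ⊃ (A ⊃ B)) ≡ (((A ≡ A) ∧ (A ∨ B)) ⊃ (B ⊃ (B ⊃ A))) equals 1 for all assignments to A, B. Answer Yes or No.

Counterexample: take A = 0, B = 3/4.
A ⊃ B = 0 ⊃ 3/4 = 1
A ⊃ (A ⊃ B) = 0 ⊃ 1 = 1
A ≡ A = 0 ≡ 0 = 1
A ∨ B = 0 ∨ 3/4 = 3/4
(A ≡ A) ∧ (A ∨ B) = 1 ∧ 3/4 = 3/4
B ⊃ A = 3/4 ⊃ 0 = 1/4
B ⊃ (B ⊃ A) = 3/4 ⊃ 1/4 = 1/2
((A ≡ A) ∧ (A ∨ B)) ⊃ (B ⊃ (B ⊃ A)) = 3/4 ⊃ 1/2 = 3/4
(A ⊃ (A ⊃ B)) ≡ (((A ≡ A) ∧ (A ∨ B)) ⊃ (B ⊃ (B ⊃ A))) = 1 ≡ 3/4 = 3/4
This gives 3/4 ≠ 1.

No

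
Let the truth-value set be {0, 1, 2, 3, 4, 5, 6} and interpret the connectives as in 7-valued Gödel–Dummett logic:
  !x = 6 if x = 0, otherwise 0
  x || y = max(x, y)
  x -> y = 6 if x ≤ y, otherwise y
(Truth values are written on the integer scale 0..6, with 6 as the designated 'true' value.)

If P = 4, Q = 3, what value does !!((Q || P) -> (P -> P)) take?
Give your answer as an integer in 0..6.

Q || P = 3 || 4 = 4
P -> P = 4 -> 4 = 6
(Q || P) -> (P -> P) = 4 -> 6 = 6
!((Q || P) -> (P -> P)) = !6 = 0
!!((Q || P) -> (P -> P)) = !0 = 6

6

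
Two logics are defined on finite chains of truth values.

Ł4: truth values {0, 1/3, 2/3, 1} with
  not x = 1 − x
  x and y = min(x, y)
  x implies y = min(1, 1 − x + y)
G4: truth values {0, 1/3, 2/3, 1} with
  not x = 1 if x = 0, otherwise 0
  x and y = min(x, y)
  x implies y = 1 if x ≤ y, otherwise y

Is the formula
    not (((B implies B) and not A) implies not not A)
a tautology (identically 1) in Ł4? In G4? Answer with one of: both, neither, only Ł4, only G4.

In Ł4: at A = 1/3, B = 0 the value is 1/3 — not a tautology.
In G4: at A = 1/3, B = 0 the value is 0 — not a tautology.

neither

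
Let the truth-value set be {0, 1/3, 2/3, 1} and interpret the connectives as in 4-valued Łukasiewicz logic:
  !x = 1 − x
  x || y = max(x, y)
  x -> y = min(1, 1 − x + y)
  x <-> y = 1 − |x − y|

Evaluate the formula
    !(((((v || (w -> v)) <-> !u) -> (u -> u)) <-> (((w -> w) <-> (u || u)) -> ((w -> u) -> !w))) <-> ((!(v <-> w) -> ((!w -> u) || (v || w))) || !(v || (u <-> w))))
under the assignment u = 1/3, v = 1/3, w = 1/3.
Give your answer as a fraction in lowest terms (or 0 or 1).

w -> v = 1/3 -> 1/3 = 1
v || (w -> v) = 1/3 || 1 = 1
!u = !1/3 = 2/3
(v || (w -> v)) <-> !u = 1 <-> 2/3 = 2/3
u -> u = 1/3 -> 1/3 = 1
((v || (w -> v)) <-> !u) -> (u -> u) = 2/3 -> 1 = 1
w -> w = 1/3 -> 1/3 = 1
u || u = 1/3 || 1/3 = 1/3
(w -> w) <-> (u || u) = 1 <-> 1/3 = 1/3
w -> u = 1/3 -> 1/3 = 1
!w = !1/3 = 2/3
(w -> u) -> !w = 1 -> 2/3 = 2/3
((w -> w) <-> (u || u)) -> ((w -> u) -> !w) = 1/3 -> 2/3 = 1
(((v || (w -> v)) <-> !u) -> (u -> u)) <-> (((w -> w) <-> (u || u)) -> ((w -> u) -> !w)) = 1 <-> 1 = 1
v <-> w = 1/3 <-> 1/3 = 1
!(v <-> w) = !1 = 0
!w = !1/3 = 2/3
!w -> u = 2/3 -> 1/3 = 2/3
v || w = 1/3 || 1/3 = 1/3
(!w -> u) || (v || w) = 2/3 || 1/3 = 2/3
!(v <-> w) -> ((!w -> u) || (v || w)) = 0 -> 2/3 = 1
u <-> w = 1/3 <-> 1/3 = 1
v || (u <-> w) = 1/3 || 1 = 1
!(v || (u <-> w)) = !1 = 0
(!(v <-> w) -> ((!w -> u) || (v || w))) || !(v || (u <-> w)) = 1 || 0 = 1
((((v || (w -> v)) <-> !u) -> (u -> u)) <-> (((w -> w) <-> (u || u)) -> ((w -> u) -> !w))) <-> ((!(v <-> w) -> ((!w -> u) || (v || w))) || !(v || (u <-> w))) = 1 <-> 1 = 1
!(((((v || (w -> v)) <-> !u) -> (u -> u)) <-> (((w -> w) <-> (u || u)) -> ((w -> u) -> !w))) <-> ((!(v <-> w) -> ((!w -> u) || (v || w))) || !(v || (u <-> w)))) = !1 = 0

0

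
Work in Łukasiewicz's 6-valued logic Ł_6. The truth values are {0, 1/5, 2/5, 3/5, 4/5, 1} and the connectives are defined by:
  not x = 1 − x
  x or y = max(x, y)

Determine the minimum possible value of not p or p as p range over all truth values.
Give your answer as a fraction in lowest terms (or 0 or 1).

Take p = 2/5:
not p = not 2/5 = 3/5
not p or p = 3/5 or 2/5 = 3/5
No assignment yields a value below 3/5, so this is the minimum.

3/5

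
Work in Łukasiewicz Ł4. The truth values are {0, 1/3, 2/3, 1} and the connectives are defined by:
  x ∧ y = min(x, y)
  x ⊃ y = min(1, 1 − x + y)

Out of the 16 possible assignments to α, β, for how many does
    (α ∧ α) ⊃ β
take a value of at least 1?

α = 0, β = 0 ↦ 1  ≥
α = 0, β = 1/3 ↦ 1  ≥
α = 0, β = 2/3 ↦ 1  ≥
α = 0, β = 1 ↦ 1  ≥
α = 1/3, β = 0 ↦ 2/3  <
α = 1/3, β = 1/3 ↦ 1  ≥
α = 1/3, β = 2/3 ↦ 1  ≥
α = 1/3, β = 1 ↦ 1  ≥
α = 2/3, β = 0 ↦ 1/3  <
α = 2/3, β = 1/3 ↦ 2/3  <
α = 2/3, β = 2/3 ↦ 1  ≥
α = 2/3, β = 1 ↦ 1  ≥
α = 1, β = 0 ↦ 0  <
α = 1, β = 1/3 ↦ 1/3  <
α = 1, β = 2/3 ↦ 2/3  <
α = 1, β = 1 ↦ 1  ≥
So 10 of the 16 assignments meet the threshold.

10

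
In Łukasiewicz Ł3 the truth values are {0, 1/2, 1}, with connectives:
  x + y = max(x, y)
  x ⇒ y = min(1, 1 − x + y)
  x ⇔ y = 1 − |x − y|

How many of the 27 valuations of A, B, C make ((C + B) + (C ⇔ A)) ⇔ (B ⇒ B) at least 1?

19

value 1: 19 assignments (counts)
value 1/2: 7 assignments
value 0: 1 assignment
So 19 of the 27 assignments meet the threshold.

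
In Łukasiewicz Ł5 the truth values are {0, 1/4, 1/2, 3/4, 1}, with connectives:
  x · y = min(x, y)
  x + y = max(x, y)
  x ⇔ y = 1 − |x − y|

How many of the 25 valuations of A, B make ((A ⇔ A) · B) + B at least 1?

value 1: 5 assignments (counts)
value 3/4: 5 assignments
value 1/2: 5 assignments
value 1/4: 5 assignments
value 0: 5 assignments
So 5 of the 25 assignments meet the threshold.

5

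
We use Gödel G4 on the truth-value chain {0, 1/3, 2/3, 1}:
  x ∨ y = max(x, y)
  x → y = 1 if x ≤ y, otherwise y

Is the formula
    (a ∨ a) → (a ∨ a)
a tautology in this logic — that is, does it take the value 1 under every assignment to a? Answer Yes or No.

a = 0 ↦ 1
a = 1/3 ↦ 1
a = 2/3 ↦ 1
a = 1 ↦ 1
Every assignment gives a value ≥ 1.

Yes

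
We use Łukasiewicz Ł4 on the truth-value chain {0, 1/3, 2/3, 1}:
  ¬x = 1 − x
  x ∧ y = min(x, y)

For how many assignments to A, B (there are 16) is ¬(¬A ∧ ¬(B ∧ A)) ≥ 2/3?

A = 0, B = 0 ↦ 0  <
A = 0, B = 1/3 ↦ 0  <
A = 0, B = 2/3 ↦ 0  <
A = 0, B = 1 ↦ 0  <
A = 1/3, B = 0 ↦ 1/3  <
A = 1/3, B = 1/3 ↦ 1/3  <
A = 1/3, B = 2/3 ↦ 1/3  <
A = 1/3, B = 1 ↦ 1/3  <
A = 2/3, B = 0 ↦ 2/3  ≥
A = 2/3, B = 1/3 ↦ 2/3  ≥
A = 2/3, B = 2/3 ↦ 2/3  ≥
A = 2/3, B = 1 ↦ 2/3  ≥
A = 1, B = 0 ↦ 1  ≥
A = 1, B = 1/3 ↦ 1  ≥
A = 1, B = 2/3 ↦ 1  ≥
A = 1, B = 1 ↦ 1  ≥
So 8 of the 16 assignments meet the threshold.

8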